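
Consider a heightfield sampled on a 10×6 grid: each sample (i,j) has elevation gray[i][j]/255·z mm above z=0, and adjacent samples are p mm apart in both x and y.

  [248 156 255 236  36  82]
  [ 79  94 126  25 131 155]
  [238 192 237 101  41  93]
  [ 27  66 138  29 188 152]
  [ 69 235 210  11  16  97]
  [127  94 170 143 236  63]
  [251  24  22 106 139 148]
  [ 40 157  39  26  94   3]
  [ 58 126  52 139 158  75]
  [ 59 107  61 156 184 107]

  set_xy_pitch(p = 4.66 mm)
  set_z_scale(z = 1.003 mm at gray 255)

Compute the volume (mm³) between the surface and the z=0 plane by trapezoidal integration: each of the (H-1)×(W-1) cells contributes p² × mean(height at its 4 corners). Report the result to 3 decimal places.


437.494

height_mm = gray/255 × 1.003; cell vol = 4.66² × mean(4 corners)
unit = 4.66² × 1.003 / (4×255) = 0.0213537 mm³ per gray-sum
row 0: Σ corner-gray over 5 cells = 2682  → 57.2706
row 1: Σ corner-gray over 5 cells = 2459  → 52.5087
row 2: Σ corner-gray over 5 cells = 2494  → 53.2561
row 3: Σ corner-gray over 5 cells = 2131  → 45.5047
row 4: Σ corner-gray over 5 cells = 2586  → 55.2206
row 5: Σ corner-gray over 5 cells = 2457  → 52.4660
row 6: Σ corner-gray over 5 cells = 1656  → 35.3617
row 7: Σ corner-gray over 5 cells = 1758  → 37.5398
row 8: Σ corner-gray over 5 cells = 2265  → 48.3661
Σ rows: total corner-gray = 20488  → 437.4941 mm³


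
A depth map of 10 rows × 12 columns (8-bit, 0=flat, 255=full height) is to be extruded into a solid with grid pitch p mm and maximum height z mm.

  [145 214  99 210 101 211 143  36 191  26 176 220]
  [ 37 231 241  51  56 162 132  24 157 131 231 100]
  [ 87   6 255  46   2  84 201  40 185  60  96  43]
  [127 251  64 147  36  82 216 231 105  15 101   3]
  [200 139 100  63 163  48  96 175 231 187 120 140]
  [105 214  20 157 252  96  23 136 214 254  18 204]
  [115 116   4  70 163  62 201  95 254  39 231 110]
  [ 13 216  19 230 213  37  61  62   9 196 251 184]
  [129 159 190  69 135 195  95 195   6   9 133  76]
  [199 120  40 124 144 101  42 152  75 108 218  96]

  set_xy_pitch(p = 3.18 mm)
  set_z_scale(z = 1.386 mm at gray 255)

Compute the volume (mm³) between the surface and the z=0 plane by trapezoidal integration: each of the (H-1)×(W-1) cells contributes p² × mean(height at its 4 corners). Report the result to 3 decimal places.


677.540

height_mm = gray/255 × 1.386; cell vol = 3.18² × mean(4 corners)
unit = 3.18² × 1.386 / (4×255) = 0.013741 mm³ per gray-sum
row 0: Σ corner-gray over 11 cells = 6148  → 84.4795
row 1: Σ corner-gray over 11 cells = 5049  → 69.3781
row 2: Σ corner-gray over 11 cells = 4706  → 64.6650
row 3: Σ corner-gray over 11 cells = 5610  → 77.0868
row 4: Σ corner-gray over 11 cells = 6061  → 83.2840
row 5: Σ corner-gray over 11 cells = 5772  → 79.3129
row 6: Σ corner-gray over 11 cells = 5480  → 75.3005
row 7: Σ corner-gray over 11 cells = 5362  → 73.6791
row 8: Σ corner-gray over 11 cells = 5120  → 70.3538
Σ rows: total corner-gray = 49308  → 677.5396 mm³


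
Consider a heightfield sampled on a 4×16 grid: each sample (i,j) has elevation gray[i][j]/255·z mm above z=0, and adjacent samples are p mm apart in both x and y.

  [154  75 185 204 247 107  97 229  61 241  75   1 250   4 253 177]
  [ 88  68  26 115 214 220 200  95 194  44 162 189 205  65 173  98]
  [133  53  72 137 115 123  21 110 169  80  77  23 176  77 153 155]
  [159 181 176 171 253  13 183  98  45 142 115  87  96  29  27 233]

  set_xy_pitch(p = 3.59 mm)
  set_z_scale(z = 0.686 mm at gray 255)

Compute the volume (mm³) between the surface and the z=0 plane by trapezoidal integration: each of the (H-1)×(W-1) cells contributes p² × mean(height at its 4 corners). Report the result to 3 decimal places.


height_mm = gray/255 × 0.686; cell vol = 3.59² × mean(4 corners)
unit = 3.59² × 0.686 / (4×255) = 0.00866788 mm³ per gray-sum
row 0: Σ corner-gray over 15 cells = 8515  → 73.8070
row 1: Σ corner-gray over 15 cells = 7186  → 62.2874
row 2: Σ corner-gray over 15 cells = 6684  → 57.9361
Σ rows: total corner-gray = 22385  → 194.0305 mm³

194.030


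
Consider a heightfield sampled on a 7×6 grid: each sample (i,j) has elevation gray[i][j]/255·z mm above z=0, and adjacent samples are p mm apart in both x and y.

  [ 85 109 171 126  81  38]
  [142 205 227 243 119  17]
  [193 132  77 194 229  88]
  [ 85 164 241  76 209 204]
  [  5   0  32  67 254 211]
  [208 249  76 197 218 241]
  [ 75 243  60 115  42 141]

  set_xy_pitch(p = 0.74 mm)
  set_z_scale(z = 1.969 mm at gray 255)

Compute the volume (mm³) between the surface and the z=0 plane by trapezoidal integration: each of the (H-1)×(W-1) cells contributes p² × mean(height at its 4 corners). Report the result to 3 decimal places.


height_mm = gray/255 × 1.969; cell vol = 0.74² × mean(4 corners)
unit = 0.74² × 1.969 / (4×255) = 0.00105708 mm³ per gray-sum
row 0: Σ corner-gray over 5 cells = 2844  → 3.0063
row 1: Σ corner-gray over 5 cells = 3292  → 3.4799
row 2: Σ corner-gray over 5 cells = 3214  → 3.3975
row 3: Σ corner-gray over 5 cells = 2591  → 2.7389
row 4: Σ corner-gray over 5 cells = 2851  → 3.0137
row 5: Σ corner-gray over 5 cells = 3065  → 3.2400
Σ rows: total corner-gray = 17857  → 18.8763 mm³

18.876


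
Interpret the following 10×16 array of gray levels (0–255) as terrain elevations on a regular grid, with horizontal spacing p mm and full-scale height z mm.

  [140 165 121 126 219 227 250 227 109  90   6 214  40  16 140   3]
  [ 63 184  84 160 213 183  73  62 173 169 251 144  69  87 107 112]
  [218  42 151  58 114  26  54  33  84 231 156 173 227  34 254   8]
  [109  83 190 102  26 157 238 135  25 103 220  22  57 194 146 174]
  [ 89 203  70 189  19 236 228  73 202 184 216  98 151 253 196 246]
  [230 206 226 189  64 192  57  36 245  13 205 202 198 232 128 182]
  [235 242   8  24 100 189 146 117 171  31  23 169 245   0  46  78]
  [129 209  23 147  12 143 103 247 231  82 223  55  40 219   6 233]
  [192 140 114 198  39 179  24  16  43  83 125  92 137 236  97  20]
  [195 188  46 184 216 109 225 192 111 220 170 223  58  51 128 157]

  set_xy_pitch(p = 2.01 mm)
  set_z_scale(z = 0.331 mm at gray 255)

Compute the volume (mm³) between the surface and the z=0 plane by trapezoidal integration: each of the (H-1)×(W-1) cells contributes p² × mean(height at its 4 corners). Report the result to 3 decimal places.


height_mm = gray/255 × 0.331; cell vol = 2.01² × mean(4 corners)
unit = 2.01² × 0.331 / (4×255) = 0.00131105 mm³ per gray-sum
row 0: Σ corner-gray over 15 cells = 8136  → 10.6667
row 1: Σ corner-gray over 15 cells = 7593  → 9.9548
row 2: Σ corner-gray over 15 cells = 7179  → 9.4120
row 3: Σ corner-gray over 15 cells = 8650  → 11.3406
row 4: Σ corner-gray over 15 cells = 9769  → 12.8077
row 5: Σ corner-gray over 15 cells = 8133  → 10.6628
row 6: Σ corner-gray over 15 cells = 7177  → 9.4094
row 7: Σ corner-gray over 15 cells = 7100  → 9.3085
row 8: Σ corner-gray over 15 cells = 7852  → 10.2944
Σ rows: total corner-gray = 71589  → 93.8569 mm³

93.857


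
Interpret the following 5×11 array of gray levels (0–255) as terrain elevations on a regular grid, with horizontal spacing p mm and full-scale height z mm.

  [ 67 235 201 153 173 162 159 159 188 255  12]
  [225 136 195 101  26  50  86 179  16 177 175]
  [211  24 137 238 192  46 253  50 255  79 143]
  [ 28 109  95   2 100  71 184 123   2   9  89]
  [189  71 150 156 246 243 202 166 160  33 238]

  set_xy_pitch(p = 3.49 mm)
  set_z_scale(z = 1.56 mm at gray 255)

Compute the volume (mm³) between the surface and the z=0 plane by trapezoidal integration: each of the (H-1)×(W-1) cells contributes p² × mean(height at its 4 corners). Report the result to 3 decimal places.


height_mm = gray/255 × 1.56; cell vol = 3.49² × mean(4 corners)
unit = 3.49² × 1.56 / (4×255) = 0.0186284 mm³ per gray-sum
row 0: Σ corner-gray over 10 cells = 5781  → 107.6907
row 1: Σ corner-gray over 10 cells = 5234  → 97.5010
row 2: Σ corner-gray over 10 cells = 4409  → 82.1326
row 3: Σ corner-gray over 10 cells = 4788  → 89.1927
Σ rows: total corner-gray = 20212  → 376.5170 mm³

376.517


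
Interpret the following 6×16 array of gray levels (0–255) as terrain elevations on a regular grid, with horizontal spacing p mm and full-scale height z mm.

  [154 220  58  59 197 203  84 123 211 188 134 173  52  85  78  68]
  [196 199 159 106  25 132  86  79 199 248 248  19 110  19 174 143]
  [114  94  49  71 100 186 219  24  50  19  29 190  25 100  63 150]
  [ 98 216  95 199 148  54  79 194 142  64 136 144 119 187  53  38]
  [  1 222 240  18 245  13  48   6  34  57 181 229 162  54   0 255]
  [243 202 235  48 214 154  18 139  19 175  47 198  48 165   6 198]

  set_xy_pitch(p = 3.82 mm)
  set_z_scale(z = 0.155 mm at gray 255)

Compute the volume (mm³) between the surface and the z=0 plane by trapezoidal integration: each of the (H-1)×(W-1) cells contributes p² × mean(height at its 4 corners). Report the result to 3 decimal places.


height_mm = gray/255 × 0.155; cell vol = 3.82² × mean(4 corners)
unit = 3.82² × 0.155 / (4×255) = 0.00221747 mm³ per gray-sum
row 0: Σ corner-gray over 15 cells = 7897  → 17.5114
row 1: Σ corner-gray over 15 cells = 6647  → 14.7395
row 2: Σ corner-gray over 15 cells = 6498  → 14.4091
row 3: Σ corner-gray over 15 cells = 7070  → 15.6775
row 4: Σ corner-gray over 15 cells = 7051  → 15.6354
Σ rows: total corner-gray = 35163  → 77.9730 mm³

77.973


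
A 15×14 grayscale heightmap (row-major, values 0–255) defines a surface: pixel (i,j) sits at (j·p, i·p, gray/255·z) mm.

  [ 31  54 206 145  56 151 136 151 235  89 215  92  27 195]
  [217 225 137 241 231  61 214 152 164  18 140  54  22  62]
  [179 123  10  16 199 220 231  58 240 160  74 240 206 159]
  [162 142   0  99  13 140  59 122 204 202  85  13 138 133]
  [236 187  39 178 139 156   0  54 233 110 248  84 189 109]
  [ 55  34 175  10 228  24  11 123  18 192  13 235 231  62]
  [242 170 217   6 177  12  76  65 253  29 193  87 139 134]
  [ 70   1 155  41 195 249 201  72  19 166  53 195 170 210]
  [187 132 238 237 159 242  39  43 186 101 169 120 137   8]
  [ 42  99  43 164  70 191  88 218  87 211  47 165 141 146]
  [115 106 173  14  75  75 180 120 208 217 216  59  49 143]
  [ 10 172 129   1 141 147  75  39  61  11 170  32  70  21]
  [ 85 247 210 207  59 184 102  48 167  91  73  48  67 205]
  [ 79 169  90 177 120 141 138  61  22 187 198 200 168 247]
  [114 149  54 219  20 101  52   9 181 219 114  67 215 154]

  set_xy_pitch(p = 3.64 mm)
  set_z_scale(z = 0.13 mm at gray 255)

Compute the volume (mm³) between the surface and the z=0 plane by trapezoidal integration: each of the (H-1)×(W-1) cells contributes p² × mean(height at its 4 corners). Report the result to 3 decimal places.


height_mm = gray/255 × 0.13; cell vol = 3.64² × mean(4 corners)
unit = 3.64² × 0.13 / (4×255) = 0.00168867 mm³ per gray-sum
row 0: Σ corner-gray over 13 cells = 6937  → 11.7143
row 1: Σ corner-gray over 13 cells = 7489  → 12.6465
row 2: Σ corner-gray over 13 cells = 6621  → 11.1807
row 3: Σ corner-gray over 13 cells = 6308  → 10.6522
row 4: Σ corner-gray over 13 cells = 6284  → 10.6116
row 5: Σ corner-gray over 13 cells = 5929  → 10.0122
row 6: Σ corner-gray over 13 cells = 6538  → 11.0406
row 7: Σ corner-gray over 13 cells = 7115  → 12.0149
row 8: Σ corner-gray over 13 cells = 7037  → 11.8832
row 9: Σ corner-gray over 13 cells = 6478  → 10.9392
row 10: Σ corner-gray over 13 cells = 5369  → 9.0665
row 11: Σ corner-gray over 13 cells = 5423  → 9.1577
row 12: Σ corner-gray over 13 cells = 6964  → 11.7599
row 13: Σ corner-gray over 13 cells = 6736  → 11.3749
Σ rows: total corner-gray = 91228  → 154.0544 mm³

154.054


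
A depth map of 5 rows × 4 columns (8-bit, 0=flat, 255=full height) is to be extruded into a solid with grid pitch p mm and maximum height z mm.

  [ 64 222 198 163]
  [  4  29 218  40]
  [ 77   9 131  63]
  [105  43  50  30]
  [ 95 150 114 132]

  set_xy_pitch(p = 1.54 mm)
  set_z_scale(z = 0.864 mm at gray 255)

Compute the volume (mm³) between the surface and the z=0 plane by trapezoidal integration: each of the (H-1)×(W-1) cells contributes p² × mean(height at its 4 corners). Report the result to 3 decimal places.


height_mm = gray/255 × 0.864; cell vol = 1.54² × mean(4 corners)
unit = 1.54² × 0.864 / (4×255) = 0.00200888 mm³ per gray-sum
row 0: Σ corner-gray over 3 cells = 1605  → 3.2243
row 1: Σ corner-gray over 3 cells = 958  → 1.9245
row 2: Σ corner-gray over 3 cells = 741  → 1.4886
row 3: Σ corner-gray over 3 cells = 1076  → 2.1616
Σ rows: total corner-gray = 4380  → 8.7989 mm³

8.799


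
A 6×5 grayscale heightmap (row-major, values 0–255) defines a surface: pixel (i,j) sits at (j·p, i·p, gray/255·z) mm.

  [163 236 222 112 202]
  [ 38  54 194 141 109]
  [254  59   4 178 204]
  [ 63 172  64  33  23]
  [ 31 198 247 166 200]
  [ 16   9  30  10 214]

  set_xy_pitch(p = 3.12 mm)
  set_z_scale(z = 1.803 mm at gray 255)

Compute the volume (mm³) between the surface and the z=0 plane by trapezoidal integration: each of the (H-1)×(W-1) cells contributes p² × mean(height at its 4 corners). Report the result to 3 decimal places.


167.200

height_mm = gray/255 × 1.803; cell vol = 3.12² × mean(4 corners)
unit = 3.12² × 1.803 / (4×255) = 0.017207 mm³ per gray-sum
row 0: Σ corner-gray over 4 cells = 2430  → 41.8130
row 1: Σ corner-gray over 4 cells = 1865  → 32.0910
row 2: Σ corner-gray over 4 cells = 1564  → 26.9117
row 3: Σ corner-gray over 4 cells = 2077  → 35.7389
row 4: Σ corner-gray over 4 cells = 1781  → 30.6456
Σ rows: total corner-gray = 9717  → 167.2003 mm³


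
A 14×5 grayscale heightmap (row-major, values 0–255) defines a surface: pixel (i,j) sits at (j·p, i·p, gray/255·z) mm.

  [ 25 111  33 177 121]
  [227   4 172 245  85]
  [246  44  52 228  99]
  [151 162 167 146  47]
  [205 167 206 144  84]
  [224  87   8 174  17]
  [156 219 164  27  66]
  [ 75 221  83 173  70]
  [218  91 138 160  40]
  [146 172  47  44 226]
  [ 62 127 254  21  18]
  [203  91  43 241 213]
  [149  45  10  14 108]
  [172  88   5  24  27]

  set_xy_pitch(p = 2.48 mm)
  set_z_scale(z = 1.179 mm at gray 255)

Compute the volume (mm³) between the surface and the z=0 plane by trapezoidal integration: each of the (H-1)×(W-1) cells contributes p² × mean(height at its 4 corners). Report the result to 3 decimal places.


178.119

height_mm = gray/255 × 1.179; cell vol = 2.48² × mean(4 corners)
unit = 2.48² × 1.179 / (4×255) = 0.00710914 mm³ per gray-sum
row 0: Σ corner-gray over 4 cells = 1942  → 13.8059
row 1: Σ corner-gray over 4 cells = 2147  → 15.2633
row 2: Σ corner-gray over 4 cells = 2141  → 15.2207
row 3: Σ corner-gray over 4 cells = 2471  → 17.5667
row 4: Σ corner-gray over 4 cells = 2102  → 14.9434
row 5: Σ corner-gray over 4 cells = 1821  → 12.9457
row 6: Σ corner-gray over 4 cells = 2141  → 15.2207
row 7: Σ corner-gray over 4 cells = 2135  → 15.1780
row 8: Σ corner-gray over 4 cells = 1934  → 13.7491
row 9: Σ corner-gray over 4 cells = 1782  → 12.6685
row 10: Σ corner-gray over 4 cells = 2050  → 14.5737
row 11: Σ corner-gray over 4 cells = 1561  → 11.0974
row 12: Σ corner-gray over 4 cells = 828  → 5.8864
Σ rows: total corner-gray = 25055  → 178.1195 mm³


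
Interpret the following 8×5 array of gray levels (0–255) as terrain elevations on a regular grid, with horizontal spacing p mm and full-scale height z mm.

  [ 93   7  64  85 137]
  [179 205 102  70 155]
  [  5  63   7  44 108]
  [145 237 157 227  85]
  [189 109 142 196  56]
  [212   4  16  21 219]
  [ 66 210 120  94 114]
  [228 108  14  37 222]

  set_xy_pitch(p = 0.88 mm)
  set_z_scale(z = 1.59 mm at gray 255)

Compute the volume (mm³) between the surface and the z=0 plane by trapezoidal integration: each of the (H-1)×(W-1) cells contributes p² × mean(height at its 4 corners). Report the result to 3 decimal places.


15.056

height_mm = gray/255 × 1.59; cell vol = 0.88² × mean(4 corners)
unit = 0.88² × 1.59 / (4×255) = 0.00120715 mm³ per gray-sum
row 0: Σ corner-gray over 4 cells = 1630  → 1.9677
row 1: Σ corner-gray over 4 cells = 1429  → 1.7250
row 2: Σ corner-gray over 4 cells = 1813  → 2.1886
row 3: Σ corner-gray over 4 cells = 2611  → 3.1519
row 4: Σ corner-gray over 4 cells = 1652  → 1.9942
row 5: Σ corner-gray over 4 cells = 1541  → 1.8602
row 6: Σ corner-gray over 4 cells = 1796  → 2.1680
Σ rows: total corner-gray = 12472  → 15.0556 mm³


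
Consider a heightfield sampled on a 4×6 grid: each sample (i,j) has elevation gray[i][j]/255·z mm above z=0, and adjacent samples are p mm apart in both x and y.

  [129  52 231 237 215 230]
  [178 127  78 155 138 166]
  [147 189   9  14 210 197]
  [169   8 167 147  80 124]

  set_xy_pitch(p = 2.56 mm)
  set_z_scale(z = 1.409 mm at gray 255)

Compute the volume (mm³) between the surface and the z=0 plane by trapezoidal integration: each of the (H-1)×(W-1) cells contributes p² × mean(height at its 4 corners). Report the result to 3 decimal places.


72.261

height_mm = gray/255 × 1.409; cell vol = 2.56² × mean(4 corners)
unit = 2.56² × 1.409 / (4×255) = 0.00905296 mm³ per gray-sum
row 0: Σ corner-gray over 5 cells = 3169  → 28.6888
row 1: Σ corner-gray over 5 cells = 2528  → 22.8859
row 2: Σ corner-gray over 5 cells = 2285  → 20.6860
Σ rows: total corner-gray = 7982  → 72.2608 mm³


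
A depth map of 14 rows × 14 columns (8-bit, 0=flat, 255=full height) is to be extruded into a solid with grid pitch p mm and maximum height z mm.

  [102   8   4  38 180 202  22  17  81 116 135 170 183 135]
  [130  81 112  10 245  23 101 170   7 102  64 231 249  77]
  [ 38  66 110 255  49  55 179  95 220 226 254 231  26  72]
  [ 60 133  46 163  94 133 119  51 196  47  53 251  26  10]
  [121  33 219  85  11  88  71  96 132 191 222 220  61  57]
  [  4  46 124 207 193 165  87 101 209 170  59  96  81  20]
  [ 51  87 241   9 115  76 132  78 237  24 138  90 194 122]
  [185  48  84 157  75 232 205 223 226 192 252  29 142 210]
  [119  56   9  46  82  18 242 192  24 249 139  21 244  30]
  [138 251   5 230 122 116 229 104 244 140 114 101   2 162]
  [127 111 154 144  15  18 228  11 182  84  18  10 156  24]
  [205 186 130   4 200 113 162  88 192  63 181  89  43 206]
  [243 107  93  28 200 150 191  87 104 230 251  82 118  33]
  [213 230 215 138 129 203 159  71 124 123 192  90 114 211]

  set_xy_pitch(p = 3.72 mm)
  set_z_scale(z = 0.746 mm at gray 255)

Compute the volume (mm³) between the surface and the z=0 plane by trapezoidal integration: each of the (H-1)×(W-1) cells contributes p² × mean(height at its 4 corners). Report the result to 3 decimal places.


height_mm = gray/255 × 0.746; cell vol = 3.72² × mean(4 corners)
unit = 3.72² × 0.746 / (4×255) = 0.010121 mm³ per gray-sum
row 0: Σ corner-gray over 13 cells = 5546  → 56.1312
row 1: Σ corner-gray over 13 cells = 6639  → 67.1935
row 2: Σ corner-gray over 13 cells = 6336  → 64.1268
row 3: Σ corner-gray over 13 cells = 5730  → 57.9935
row 4: Σ corner-gray over 13 cells = 6136  → 62.1026
row 5: Σ corner-gray over 13 cells = 6115  → 61.8901
row 6: Σ corner-gray over 13 cells = 7140  → 72.2641
row 7: Σ corner-gray over 13 cells = 6918  → 70.0173
row 8: Σ corner-gray over 13 cells = 6409  → 64.8657
row 9: Σ corner-gray over 13 cells = 6029  → 61.0197
row 10: Σ corner-gray over 13 cells = 5726  → 57.9530
row 11: Σ corner-gray over 13 cells = 6871  → 69.5416
row 12: Σ corner-gray over 13 cells = 7558  → 76.4947
Σ rows: total corner-gray = 83153  → 841.5937 mm³

841.594


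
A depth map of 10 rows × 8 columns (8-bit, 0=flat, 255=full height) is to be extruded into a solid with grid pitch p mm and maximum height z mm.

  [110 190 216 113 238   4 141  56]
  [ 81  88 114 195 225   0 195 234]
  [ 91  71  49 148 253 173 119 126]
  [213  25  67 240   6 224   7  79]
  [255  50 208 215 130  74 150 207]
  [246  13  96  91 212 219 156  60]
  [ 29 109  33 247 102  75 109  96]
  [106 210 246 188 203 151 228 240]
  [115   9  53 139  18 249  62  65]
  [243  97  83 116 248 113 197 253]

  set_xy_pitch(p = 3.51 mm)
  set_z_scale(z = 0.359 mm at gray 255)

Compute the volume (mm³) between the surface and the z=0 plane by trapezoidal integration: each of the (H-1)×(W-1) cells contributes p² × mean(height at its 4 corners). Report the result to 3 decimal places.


height_mm = gray/255 × 0.359; cell vol = 3.51² × mean(4 corners)
unit = 3.51² × 0.359 / (4×255) = 0.00433619 mm³ per gray-sum
row 0: Σ corner-gray over 7 cells = 3919  → 16.9935
row 1: Σ corner-gray over 7 cells = 3792  → 16.4428
row 2: Σ corner-gray over 7 cells = 3273  → 14.1924
row 3: Σ corner-gray over 7 cells = 3546  → 15.3761
row 4: Σ corner-gray over 7 cells = 3996  → 17.3274
row 5: Σ corner-gray over 7 cells = 3355  → 14.5479
row 6: Σ corner-gray over 7 cells = 4273  → 18.5285
row 7: Σ corner-gray over 7 cells = 4038  → 17.5095
row 8: Σ corner-gray over 7 cells = 3444  → 14.9338
Σ rows: total corner-gray = 33636  → 145.8522 mm³

145.852


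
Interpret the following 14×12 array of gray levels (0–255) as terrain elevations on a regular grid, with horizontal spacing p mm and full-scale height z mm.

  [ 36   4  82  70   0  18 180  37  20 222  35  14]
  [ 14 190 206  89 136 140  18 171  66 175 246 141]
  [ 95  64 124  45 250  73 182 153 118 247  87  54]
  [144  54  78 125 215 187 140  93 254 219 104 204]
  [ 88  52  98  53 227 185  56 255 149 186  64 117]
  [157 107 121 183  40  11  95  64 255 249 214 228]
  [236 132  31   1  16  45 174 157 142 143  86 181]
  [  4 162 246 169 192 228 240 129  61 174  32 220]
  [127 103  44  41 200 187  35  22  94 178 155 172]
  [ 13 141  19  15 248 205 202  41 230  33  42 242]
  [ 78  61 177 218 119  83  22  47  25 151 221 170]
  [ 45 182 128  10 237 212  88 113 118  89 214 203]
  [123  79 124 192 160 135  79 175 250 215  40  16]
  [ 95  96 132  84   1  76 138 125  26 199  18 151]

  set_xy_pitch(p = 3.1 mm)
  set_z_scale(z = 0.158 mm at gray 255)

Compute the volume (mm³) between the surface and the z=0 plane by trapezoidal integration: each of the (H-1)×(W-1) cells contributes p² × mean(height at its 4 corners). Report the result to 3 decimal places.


107.558

height_mm = gray/255 × 0.158; cell vol = 3.1² × mean(4 corners)
unit = 3.1² × 0.158 / (4×255) = 0.00148861 mm³ per gray-sum
row 0: Σ corner-gray over 11 cells = 4415  → 6.5722
row 1: Σ corner-gray over 11 cells = 5864  → 8.7292
row 2: Σ corner-gray over 11 cells = 6121  → 9.1118
row 3: Σ corner-gray over 11 cells = 6141  → 9.1415
row 4: Σ corner-gray over 11 cells = 5918  → 8.8096
row 5: Σ corner-gray over 11 cells = 5334  → 7.9402
row 6: Σ corner-gray over 11 cells = 5761  → 8.5759
row 7: Σ corner-gray over 11 cells = 5907  → 8.7932
row 8: Σ corner-gray over 11 cells = 5024  → 7.4788
row 9: Σ corner-gray over 11 cells = 5103  → 7.5964
row 10: Σ corner-gray over 11 cells = 5526  → 8.2260
row 11: Σ corner-gray over 11 cells = 6067  → 9.0314
row 12: Σ corner-gray over 11 cells = 5073  → 7.5517
Σ rows: total corner-gray = 72254  → 107.5579 mm³


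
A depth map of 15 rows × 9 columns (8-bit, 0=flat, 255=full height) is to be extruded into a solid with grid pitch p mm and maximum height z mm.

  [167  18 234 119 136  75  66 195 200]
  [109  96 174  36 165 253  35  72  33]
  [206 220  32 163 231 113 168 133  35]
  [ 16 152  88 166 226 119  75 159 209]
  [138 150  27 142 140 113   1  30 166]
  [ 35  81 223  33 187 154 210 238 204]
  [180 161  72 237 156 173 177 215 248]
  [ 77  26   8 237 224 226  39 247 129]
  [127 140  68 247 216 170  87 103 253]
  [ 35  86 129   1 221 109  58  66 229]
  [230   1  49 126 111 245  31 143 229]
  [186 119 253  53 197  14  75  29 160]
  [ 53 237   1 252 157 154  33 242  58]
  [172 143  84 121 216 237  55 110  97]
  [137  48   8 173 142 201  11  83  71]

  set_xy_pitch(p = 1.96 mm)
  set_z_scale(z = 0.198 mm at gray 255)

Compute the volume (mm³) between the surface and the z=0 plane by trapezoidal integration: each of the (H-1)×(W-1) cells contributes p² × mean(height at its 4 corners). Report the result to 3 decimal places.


43.840

height_mm = gray/255 × 0.198; cell vol = 1.96² × mean(4 corners)
unit = 1.96² × 0.198 / (4×255) = 0.000745722 mm³ per gray-sum
row 0: Σ corner-gray over 8 cells = 3857  → 2.8763
row 1: Σ corner-gray over 8 cells = 4165  → 3.1059
row 2: Σ corner-gray over 8 cells = 4556  → 3.3975
row 3: Σ corner-gray over 8 cells = 3705  → 2.7629
row 4: Σ corner-gray over 8 cells = 4001  → 2.9836
row 5: Σ corner-gray over 8 cells = 5301  → 3.9531
row 6: Σ corner-gray over 8 cells = 5030  → 3.7510
row 7: Σ corner-gray over 8 cells = 4662  → 3.4766
row 8: Σ corner-gray over 8 cells = 4046  → 3.0172
row 9: Σ corner-gray over 8 cells = 3475  → 2.5914
row 10: Σ corner-gray over 8 cells = 3697  → 2.7569
row 11: Σ corner-gray over 8 cells = 4089  → 3.0493
row 12: Σ corner-gray over 8 cells = 4464  → 3.3289
row 13: Σ corner-gray over 8 cells = 3741  → 2.7897
Σ rows: total corner-gray = 58789  → 43.8403 mm³


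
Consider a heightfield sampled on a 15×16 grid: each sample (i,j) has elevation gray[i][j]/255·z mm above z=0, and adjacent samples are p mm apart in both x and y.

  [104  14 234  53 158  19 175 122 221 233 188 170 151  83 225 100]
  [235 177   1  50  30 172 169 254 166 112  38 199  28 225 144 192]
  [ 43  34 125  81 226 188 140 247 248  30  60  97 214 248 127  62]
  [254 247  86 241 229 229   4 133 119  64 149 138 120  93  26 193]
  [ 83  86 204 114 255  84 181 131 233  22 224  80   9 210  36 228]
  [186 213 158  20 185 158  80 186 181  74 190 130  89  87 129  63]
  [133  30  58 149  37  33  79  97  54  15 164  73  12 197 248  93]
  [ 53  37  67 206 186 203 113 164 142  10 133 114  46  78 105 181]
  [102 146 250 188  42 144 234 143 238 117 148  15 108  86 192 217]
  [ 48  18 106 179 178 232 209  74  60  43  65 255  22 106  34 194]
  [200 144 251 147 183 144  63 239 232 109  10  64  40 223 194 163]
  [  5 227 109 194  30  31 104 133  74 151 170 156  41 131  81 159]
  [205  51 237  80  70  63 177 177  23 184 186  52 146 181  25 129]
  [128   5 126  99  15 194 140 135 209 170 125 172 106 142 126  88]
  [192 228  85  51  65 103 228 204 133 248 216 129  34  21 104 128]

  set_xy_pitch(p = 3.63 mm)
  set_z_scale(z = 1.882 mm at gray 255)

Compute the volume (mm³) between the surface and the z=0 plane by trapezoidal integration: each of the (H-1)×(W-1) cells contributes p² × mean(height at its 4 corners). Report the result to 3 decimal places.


height_mm = gray/255 × 1.882; cell vol = 3.63² × mean(4 corners)
unit = 3.63² × 1.882 / (4×255) = 0.0243127 mm³ per gray-sum
row 0: Σ corner-gray over 15 cells = 8253  → 200.6525
row 1: Σ corner-gray over 15 cells = 8192  → 199.1694
row 2: Σ corner-gray over 15 cells = 8438  → 205.1503
row 3: Σ corner-gray over 15 cells = 8252  → 200.6282
row 4: Σ corner-gray over 15 cells = 8058  → 195.9115
row 5: Σ corner-gray over 15 cells = 6727  → 163.5513
row 6: Σ corner-gray over 15 cells = 6160  → 149.7661
row 7: Σ corner-gray over 15 cells = 7863  → 191.1705
row 8: Σ corner-gray over 15 cells = 7825  → 190.2467
row 9: Σ corner-gray over 15 cells = 7853  → 190.9274
row 10: Σ corner-gray over 15 cells = 7877  → 191.5109
row 11: Σ corner-gray over 15 cells = 7066  → 171.7933
row 12: Σ corner-gray over 15 cells = 7382  → 179.4761
row 13: Σ corner-gray over 15 cells = 7762  → 188.7150
Σ rows: total corner-gray = 107708  → 2618.6693 mm³

2618.669


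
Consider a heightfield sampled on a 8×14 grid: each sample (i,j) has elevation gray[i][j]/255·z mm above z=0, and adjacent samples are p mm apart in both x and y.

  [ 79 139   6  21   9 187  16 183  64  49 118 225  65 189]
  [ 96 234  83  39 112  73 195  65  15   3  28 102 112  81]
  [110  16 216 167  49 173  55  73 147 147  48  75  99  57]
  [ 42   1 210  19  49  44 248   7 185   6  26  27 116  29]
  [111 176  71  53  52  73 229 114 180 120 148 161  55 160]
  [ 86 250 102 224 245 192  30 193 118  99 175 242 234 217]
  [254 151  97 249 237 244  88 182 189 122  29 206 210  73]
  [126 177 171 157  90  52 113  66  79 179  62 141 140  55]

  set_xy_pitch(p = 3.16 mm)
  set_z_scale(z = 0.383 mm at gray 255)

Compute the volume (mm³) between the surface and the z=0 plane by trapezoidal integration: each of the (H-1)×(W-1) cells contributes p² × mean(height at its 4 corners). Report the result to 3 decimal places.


height_mm = gray/255 × 0.383; cell vol = 3.16² × mean(4 corners)
unit = 3.16² × 0.383 / (4×255) = 0.00374949 mm³ per gray-sum
row 0: Σ corner-gray over 13 cells = 4731  → 17.7389
row 1: Σ corner-gray over 13 cells = 4996  → 18.7325
row 2: Σ corner-gray over 13 cells = 4644  → 17.4127
row 3: Σ corner-gray over 13 cells = 5082  → 19.0549
row 4: Σ corner-gray over 13 cells = 7646  → 28.6686
row 5: Σ corner-gray over 13 cells = 8846  → 33.1680
row 6: Σ corner-gray over 13 cells = 7370  → 27.6338
Σ rows: total corner-gray = 43315  → 162.4094 mm³

162.409


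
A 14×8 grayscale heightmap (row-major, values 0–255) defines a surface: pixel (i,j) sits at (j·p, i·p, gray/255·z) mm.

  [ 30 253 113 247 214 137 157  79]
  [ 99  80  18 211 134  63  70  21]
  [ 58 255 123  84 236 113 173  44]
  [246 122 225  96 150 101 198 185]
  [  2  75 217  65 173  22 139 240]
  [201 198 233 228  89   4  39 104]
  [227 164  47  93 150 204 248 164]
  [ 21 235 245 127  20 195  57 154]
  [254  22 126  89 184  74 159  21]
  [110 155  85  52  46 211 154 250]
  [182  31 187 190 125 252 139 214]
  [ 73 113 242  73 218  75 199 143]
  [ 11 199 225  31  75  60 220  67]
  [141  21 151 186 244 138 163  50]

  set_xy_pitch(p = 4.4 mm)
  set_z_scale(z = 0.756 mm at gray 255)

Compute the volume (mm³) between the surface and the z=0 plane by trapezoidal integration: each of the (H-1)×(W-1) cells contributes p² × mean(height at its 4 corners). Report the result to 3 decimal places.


height_mm = gray/255 × 0.756; cell vol = 4.4² × mean(4 corners)
unit = 4.4² × 0.756 / (4×255) = 0.0143492 mm³ per gray-sum
row 0: Σ corner-gray over 7 cells = 3623  → 51.9871
row 1: Σ corner-gray over 7 cells = 3342  → 47.9549
row 2: Σ corner-gray over 7 cells = 4285  → 61.4862
row 3: Σ corner-gray over 7 cells = 3839  → 55.0865
row 4: Σ corner-gray over 7 cells = 3511  → 50.3800
row 5: Σ corner-gray over 7 cells = 4090  → 58.6881
row 6: Σ corner-gray over 7 cells = 4136  → 59.3482
row 7: Σ corner-gray over 7 cells = 3516  → 50.4517
row 8: Σ corner-gray over 7 cells = 3349  → 48.0554
row 9: Σ corner-gray over 7 cells = 4010  → 57.5402
row 10: Σ corner-gray over 7 cells = 4300  → 61.7015
row 11: Σ corner-gray over 7 cells = 3754  → 53.8668
row 12: Σ corner-gray over 7 cells = 3695  → 53.0202
Σ rows: total corner-gray = 49450  → 709.5668 mm³

709.567


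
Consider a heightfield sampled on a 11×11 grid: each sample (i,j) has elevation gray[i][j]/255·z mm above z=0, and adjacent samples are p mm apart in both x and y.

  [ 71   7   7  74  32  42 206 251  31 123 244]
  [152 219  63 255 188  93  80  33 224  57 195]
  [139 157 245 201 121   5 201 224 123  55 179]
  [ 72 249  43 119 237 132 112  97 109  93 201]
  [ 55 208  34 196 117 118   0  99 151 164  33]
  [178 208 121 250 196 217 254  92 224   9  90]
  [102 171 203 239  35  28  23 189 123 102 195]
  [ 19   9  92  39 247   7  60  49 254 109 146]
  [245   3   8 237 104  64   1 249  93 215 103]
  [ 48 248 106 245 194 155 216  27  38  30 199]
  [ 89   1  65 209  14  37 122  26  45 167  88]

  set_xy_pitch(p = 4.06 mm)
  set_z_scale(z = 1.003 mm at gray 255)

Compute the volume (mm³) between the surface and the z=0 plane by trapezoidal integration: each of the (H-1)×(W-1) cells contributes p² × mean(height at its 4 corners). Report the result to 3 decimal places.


819.067

height_mm = gray/255 × 1.003; cell vol = 4.06² × mean(4 corners)
unit = 4.06² × 1.003 / (4×255) = 0.0162089 mm³ per gray-sum
row 0: Σ corner-gray over 10 cells = 4632  → 75.0795
row 1: Σ corner-gray over 10 cells = 5753  → 93.2496
row 2: Σ corner-gray over 10 cells = 5637  → 91.3694
row 3: Σ corner-gray over 10 cells = 4917  → 79.6990
row 4: Σ corner-gray over 10 cells = 5672  → 91.9367
row 5: Σ corner-gray over 10 cells = 5933  → 96.1672
row 6: Σ corner-gray over 10 cells = 4420  → 71.6432
row 7: Σ corner-gray over 10 cells = 4193  → 67.9638
row 8: Σ corner-gray over 10 cells = 5061  → 82.0331
row 9: Σ corner-gray over 10 cells = 4314  → 69.9251
Σ rows: total corner-gray = 50532  → 819.0668 mm³


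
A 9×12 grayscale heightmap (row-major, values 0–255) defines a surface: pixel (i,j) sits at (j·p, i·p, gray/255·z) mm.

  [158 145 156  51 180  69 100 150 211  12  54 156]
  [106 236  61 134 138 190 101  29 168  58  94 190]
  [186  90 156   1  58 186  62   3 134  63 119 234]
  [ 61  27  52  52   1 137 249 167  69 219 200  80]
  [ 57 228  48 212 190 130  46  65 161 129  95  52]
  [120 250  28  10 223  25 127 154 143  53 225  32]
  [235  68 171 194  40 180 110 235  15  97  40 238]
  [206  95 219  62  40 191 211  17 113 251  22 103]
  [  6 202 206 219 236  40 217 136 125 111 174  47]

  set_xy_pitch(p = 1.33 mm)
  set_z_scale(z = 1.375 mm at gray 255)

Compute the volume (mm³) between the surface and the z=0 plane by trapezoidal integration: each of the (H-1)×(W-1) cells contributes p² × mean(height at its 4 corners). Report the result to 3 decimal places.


101.160

height_mm = gray/255 × 1.375; cell vol = 1.33² × mean(4 corners)
unit = 1.33² × 1.375 / (4×255) = 0.00238455 mm³ per gray-sum
row 0: Σ corner-gray over 11 cells = 5284  → 12.5999
row 1: Σ corner-gray over 11 cells = 4878  → 11.6318
row 2: Σ corner-gray over 11 cells = 4651  → 11.0905
row 3: Σ corner-gray over 11 cells = 5204  → 12.4092
row 4: Σ corner-gray over 11 cells = 5345  → 12.7454
row 5: Σ corner-gray over 11 cells = 5401  → 12.8789
row 6: Σ corner-gray over 11 cells = 5524  → 13.1722
row 7: Σ corner-gray over 11 cells = 6136  → 14.6316
Σ rows: total corner-gray = 42423  → 101.1596 mm³


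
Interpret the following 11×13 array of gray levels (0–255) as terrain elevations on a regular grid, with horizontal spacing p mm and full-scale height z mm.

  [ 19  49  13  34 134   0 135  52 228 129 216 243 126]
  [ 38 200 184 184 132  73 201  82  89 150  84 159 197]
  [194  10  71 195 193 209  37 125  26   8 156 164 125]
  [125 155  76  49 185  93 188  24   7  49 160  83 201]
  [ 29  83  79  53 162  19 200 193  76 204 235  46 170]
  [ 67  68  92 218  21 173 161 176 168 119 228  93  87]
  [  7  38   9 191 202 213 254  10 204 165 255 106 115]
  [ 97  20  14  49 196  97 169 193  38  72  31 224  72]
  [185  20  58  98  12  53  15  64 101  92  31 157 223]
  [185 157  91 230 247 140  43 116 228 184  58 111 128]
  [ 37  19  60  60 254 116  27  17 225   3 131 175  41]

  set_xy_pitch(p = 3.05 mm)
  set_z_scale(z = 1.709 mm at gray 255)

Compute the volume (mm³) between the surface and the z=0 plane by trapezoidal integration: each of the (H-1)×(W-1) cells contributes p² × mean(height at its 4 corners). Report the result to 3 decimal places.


height_mm = gray/255 × 1.709; cell vol = 3.05² × mean(4 corners)
unit = 3.05² × 1.709 / (4×255) = 0.0155862 mm³ per gray-sum
row 0: Σ corner-gray over 12 cells = 5922  → 92.3018
row 1: Σ corner-gray over 12 cells = 6018  → 93.7980
row 2: Σ corner-gray over 12 cells = 5171  → 80.5965
row 3: Σ corner-gray over 12 cells = 5363  → 83.5890
row 4: Σ corner-gray over 12 cells = 6087  → 94.8735
row 5: Σ corner-gray over 12 cells = 6604  → 102.9316
row 6: Σ corner-gray over 12 cells = 5791  → 90.2600
row 7: Σ corner-gray over 12 cells = 4185  → 65.2284
row 8: Σ corner-gray over 12 cells = 5333  → 83.1215
row 9: Σ corner-gray over 12 cells = 5775  → 90.0106
Σ rows: total corner-gray = 56249  → 876.7108 mm³

876.711


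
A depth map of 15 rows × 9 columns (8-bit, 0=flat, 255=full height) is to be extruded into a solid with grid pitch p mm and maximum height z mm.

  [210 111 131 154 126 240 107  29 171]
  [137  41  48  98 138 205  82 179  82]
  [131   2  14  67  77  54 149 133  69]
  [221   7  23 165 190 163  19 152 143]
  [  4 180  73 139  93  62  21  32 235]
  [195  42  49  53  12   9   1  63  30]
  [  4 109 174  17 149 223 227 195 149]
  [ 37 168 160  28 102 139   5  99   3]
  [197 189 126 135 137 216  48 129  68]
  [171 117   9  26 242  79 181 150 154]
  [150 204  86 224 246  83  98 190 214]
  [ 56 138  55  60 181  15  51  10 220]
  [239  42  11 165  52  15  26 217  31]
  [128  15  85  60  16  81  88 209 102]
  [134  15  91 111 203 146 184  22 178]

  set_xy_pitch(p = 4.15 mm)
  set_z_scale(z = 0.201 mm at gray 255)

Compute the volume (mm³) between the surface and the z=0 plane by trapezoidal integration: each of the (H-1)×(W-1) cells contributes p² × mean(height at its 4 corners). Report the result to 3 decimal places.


159.243

height_mm = gray/255 × 0.201; cell vol = 4.15² × mean(4 corners)
unit = 4.15² × 0.201 / (4×255) = 0.00339385 mm³ per gray-sum
row 0: Σ corner-gray over 8 cells = 3978  → 13.5007
row 1: Σ corner-gray over 8 cells = 2993  → 10.1578
row 2: Σ corner-gray over 8 cells = 2994  → 10.1612
row 3: Σ corner-gray over 8 cells = 3241  → 10.9995
row 4: Σ corner-gray over 8 cells = 2122  → 7.2017
row 5: Σ corner-gray over 8 cells = 3024  → 10.2630
row 6: Σ corner-gray over 8 cells = 3783  → 12.8389
row 7: Σ corner-gray over 8 cells = 3667  → 12.4452
row 8: Σ corner-gray over 8 cells = 4158  → 14.1116
row 9: Σ corner-gray over 8 cells = 4559  → 15.4725
row 10: Σ corner-gray over 8 cells = 3922  → 13.3107
row 11: Σ corner-gray over 8 cells = 2622  → 8.8987
row 12: Σ corner-gray over 8 cells = 2664  → 9.0412
row 13: Σ corner-gray over 8 cells = 3194  → 10.8399
Σ rows: total corner-gray = 46921  → 159.2426 mm³


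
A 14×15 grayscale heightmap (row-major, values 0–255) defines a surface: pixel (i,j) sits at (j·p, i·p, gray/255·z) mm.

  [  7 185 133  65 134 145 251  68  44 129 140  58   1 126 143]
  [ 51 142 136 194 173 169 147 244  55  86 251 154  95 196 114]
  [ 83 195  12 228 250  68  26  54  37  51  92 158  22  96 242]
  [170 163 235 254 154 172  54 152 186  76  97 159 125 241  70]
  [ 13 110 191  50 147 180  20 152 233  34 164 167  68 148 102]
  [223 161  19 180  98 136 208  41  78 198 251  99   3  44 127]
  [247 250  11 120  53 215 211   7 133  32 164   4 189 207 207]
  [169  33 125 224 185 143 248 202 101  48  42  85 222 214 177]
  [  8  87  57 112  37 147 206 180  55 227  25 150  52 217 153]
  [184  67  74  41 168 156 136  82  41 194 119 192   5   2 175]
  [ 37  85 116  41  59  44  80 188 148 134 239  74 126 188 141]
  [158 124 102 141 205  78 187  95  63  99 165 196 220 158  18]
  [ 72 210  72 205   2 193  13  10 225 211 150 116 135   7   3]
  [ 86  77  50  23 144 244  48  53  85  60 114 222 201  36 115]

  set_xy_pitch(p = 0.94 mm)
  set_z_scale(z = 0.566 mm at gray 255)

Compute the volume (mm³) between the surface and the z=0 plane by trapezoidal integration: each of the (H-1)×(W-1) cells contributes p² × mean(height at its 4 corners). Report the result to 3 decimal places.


height_mm = gray/255 × 0.566; cell vol = 0.94² × mean(4 corners)
unit = 0.94² × 0.566 / (4×255) = 0.000490311 mm³ per gray-sum
row 0: Σ corner-gray over 14 cells = 7357  → 3.6072
row 1: Σ corner-gray over 14 cells = 7152  → 3.5067
row 2: Σ corner-gray over 14 cells = 7279  → 3.5690
row 3: Σ corner-gray over 14 cells = 7819  → 3.8337
row 4: Σ corner-gray over 14 cells = 6825  → 3.3464
row 5: Σ corner-gray over 14 cells = 7028  → 3.4459
row 6: Σ corner-gray over 14 cells = 7736  → 3.7930
row 7: Σ corner-gray over 14 cells = 7355  → 3.6062
row 8: Σ corner-gray over 14 cells = 6178  → 3.0291
row 9: Σ corner-gray over 14 cells = 6135  → 3.0081
row 10: Σ corner-gray over 14 cells = 7064  → 3.4636
row 11: Σ corner-gray over 14 cells = 7015  → 3.4395
row 12: Σ corner-gray over 14 cells = 6088  → 2.9850
Σ rows: total corner-gray = 91031  → 44.6335 mm³

44.634


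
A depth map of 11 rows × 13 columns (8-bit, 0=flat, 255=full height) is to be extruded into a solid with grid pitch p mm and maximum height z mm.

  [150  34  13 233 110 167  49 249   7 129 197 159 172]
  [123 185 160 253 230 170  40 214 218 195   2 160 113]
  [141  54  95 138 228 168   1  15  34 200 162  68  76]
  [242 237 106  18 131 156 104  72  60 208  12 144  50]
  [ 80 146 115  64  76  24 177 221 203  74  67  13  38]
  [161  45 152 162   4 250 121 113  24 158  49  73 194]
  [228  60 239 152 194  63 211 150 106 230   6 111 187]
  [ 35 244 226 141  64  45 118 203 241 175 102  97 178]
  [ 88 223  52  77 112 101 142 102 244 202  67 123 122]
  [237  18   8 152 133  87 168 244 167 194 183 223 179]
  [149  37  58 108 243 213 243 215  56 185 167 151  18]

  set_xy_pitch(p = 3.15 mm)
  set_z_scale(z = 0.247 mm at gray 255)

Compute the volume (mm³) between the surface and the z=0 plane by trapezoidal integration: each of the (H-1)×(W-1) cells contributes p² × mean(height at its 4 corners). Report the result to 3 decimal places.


150.307

height_mm = gray/255 × 0.247; cell vol = 3.15² × mean(4 corners)
unit = 3.15² × 0.247 / (4×255) = 0.0024028 mm³ per gray-sum
row 0: Σ corner-gray over 12 cells = 6906  → 16.5937
row 1: Σ corner-gray over 12 cells = 6433  → 15.4572
row 2: Σ corner-gray over 12 cells = 5331  → 12.8093
row 3: Σ corner-gray over 12 cells = 5266  → 12.6532
row 4: Σ corner-gray over 12 cells = 5135  → 12.3384
row 5: Σ corner-gray over 12 cells = 6116  → 14.6955
row 6: Σ corner-gray over 12 cells = 6984  → 16.7812
row 7: Σ corner-gray over 12 cells = 6625  → 15.9186
row 8: Σ corner-gray over 12 cells = 6670  → 16.0267
row 9: Σ corner-gray over 12 cells = 7089  → 17.0335
Σ rows: total corner-gray = 62555  → 150.3072 mm³
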